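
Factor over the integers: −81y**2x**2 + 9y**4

Pull out the common factor 9y**2; y**2 − 9x**2 is a difference of squares.

9y**2(y − 3x)(y + 3x)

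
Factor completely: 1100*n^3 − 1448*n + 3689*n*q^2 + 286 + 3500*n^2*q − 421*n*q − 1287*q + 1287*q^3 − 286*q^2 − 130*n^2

(10*n + 11*q − 11)*(10*n + 9*q − 2)*(11*n + 13*q + 13)

Group: 10*n*(110*n^2 + 251*n*q + 9*n + 143*q^2 − 143) + (9*q − 2)*(110*n^2 + 251*n*q + 9*n + 143*q^2 − 143); both groups contain (110*n^2 + 251*n*q + 9*n + 143*q^2 − 143), so (10*n + 9*q − 2) is a factor with cofactor 110*n^2 + 251*n*q + 9*n + 143*q^2 − 143.
The cofactor groups again: 110*n^2 + 251*n*q + 9*n + 143*q^2 − 143 = 11*n*(10*n + 11*q − 11) + (13*q + 13)*(10*n + 11*q − 11); both groups contain (10*n + 11*q − 11), giving (11*n + 13*q + 13)*(10*n + 11*q − 11).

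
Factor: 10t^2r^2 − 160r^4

Pull out the common factor 10r^2; t^2 − 16r^2 is a difference of squares.

10r^2(t − 4r)(t + 4r)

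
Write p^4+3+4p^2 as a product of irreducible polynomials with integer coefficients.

Substitute u = p^2 to get a quadratic in u, then factor.
p^2+3 is irreducible over ℤ (always positive, so no real roots).
p^2+1 is irreducible over ℤ (sum of squares).

(p^2+1)(p^2+3)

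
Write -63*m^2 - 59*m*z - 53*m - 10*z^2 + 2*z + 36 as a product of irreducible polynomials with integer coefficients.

Group: -7*m*(9*m + 2*z - 4) + (-5*z - 9)*(9*m + 2*z - 4); both groups contain (9*m + 2*z - 4).

-(7*m + 5*z + 9)*(9*m + 2*z - 4)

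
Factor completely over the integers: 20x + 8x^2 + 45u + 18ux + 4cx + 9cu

Group: 9u(c + 2x + 5) + 4x(c + 2x + 5); both groups contain (c + 2x + 5).

(9u + 4x)(c + 2x + 5)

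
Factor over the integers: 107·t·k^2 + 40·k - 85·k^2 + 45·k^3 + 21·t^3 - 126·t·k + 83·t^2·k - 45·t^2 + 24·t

Group: 7·t·(3·t^2 + 8·t·k - 3·t + 5·k^2 - 5·k) + (9·k - 8)·(3·t^2 + 8·t·k - 3·t + 5·k^2 - 5·k); both groups contain (3·t^2 + 8·t·k - 3·t + 5·k^2 - 5·k), so (7·t + 9·k - 8) is a factor with cofactor 3·t^2 + 8·t·k - 3·t + 5·k^2 - 5·k.
The cofactor groups again: 3·t^2 + 8·t·k - 3·t + 5·k^2 - 5·k = 3·t·(t + k - 1) + 5·k·(t + k - 1); both groups contain (t + k - 1), giving (3·t + 5·k)·(t + k - 1).

(3·t + 5·k)·(7·t + 9·k - 8)·(t + k - 1)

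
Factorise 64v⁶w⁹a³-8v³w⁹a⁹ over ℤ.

Factor out 8v³w⁹a³ first: what remains is 8v³-a⁶.
Recognize a difference of cubes with the parts 2v and a².

8a³v³w⁹(2v-a²)(4v²+2va²+a⁴)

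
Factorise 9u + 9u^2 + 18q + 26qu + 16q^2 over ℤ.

(2q + u)(8q + 9u + 9)

Group: 2q(8q + 9u + 9) + u(8q + 9u + 9); both groups contain (8q + 9u + 9).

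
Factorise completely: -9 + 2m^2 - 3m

Need a pair with product 2·(-9) = -18 and sum -3: that's -6 and 3.
Split the middle term: 2m^2 - 6m + 3m - 9 = 2m(m - 3) + 3(m - 3).

(2m + 3)(m - 3)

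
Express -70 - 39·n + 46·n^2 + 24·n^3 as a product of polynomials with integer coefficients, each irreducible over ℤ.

(4·n - 5)·(6·n + 7)·(n + 2)

Among the possible rational roots, n = -7/6 is a root, so (6·n + 7) divides it; the quotient is 4·n^2 + 3·n - 10.
The remaining quadratic factors as (4·n - 5)(n + 2).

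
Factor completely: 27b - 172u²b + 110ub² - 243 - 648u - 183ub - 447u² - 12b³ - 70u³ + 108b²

-(5u - 2b + 3)(7u - b + 9)(2u + 6b + 9)

Group: 5u(-14u² - 40ub - 81u + 6b² - 45b - 81) + (-2b + 3)(-14u² - 40ub - 81u + 6b² - 45b - 81); both groups contain (-14u² - 40ub - 81u + 6b² - 45b - 81), so (5u - 2b + 3) is a factor with cofactor -14u² - 40ub - 81u + 6b² - 45b - 81.
The cofactor groups again: -14u² - 40ub - 81u + 6b² - 45b - 81 = -2u(7u - b + 9) + (-6b - 9)(7u - b + 9); both groups contain (7u - b + 9), giving -(2u + 6b + 9)(7u - b + 9).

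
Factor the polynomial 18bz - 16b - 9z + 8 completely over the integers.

(2b - 1)(9z - 8)

Group as (18bz - 16b) + (-9z + 8) = 2b(9z - 8) - (9z - 8).
Both groups share the factor (9z - 8).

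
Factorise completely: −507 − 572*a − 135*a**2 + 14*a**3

Trying the rational-root candidates, a = −13/7 is a root, so (7*a + 13) divides it; the quotient is 2*a**2 − 23*a − 39.
The remaining quadratic factors as (2*a + 3)(a − 13).

(2*a + 3)*(7*a + 13)*(a − 13)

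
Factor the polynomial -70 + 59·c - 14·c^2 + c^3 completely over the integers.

(c - 2)·(c - 5)·(c - 7)

Testing divisors of the constant over divisors of the leading coefficient, c = 2 is a root, giving the factor (c - 2) and quotient c^2 - 12·c + 35.
The remaining quadratic factors as (c - 5)(c - 7).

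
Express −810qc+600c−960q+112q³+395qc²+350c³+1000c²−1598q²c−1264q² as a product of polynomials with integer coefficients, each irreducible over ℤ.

(q−14c−12)(8q−5c)(14q+5c+10)

Group: 14q(8q²−117qc−96q+70c²+60c) + (5c+10)(8q²−117qc−96q+70c²+60c); both groups contain (8q²−117qc−96q+70c²+60c), so (14q+5c+10) is a factor with cofactor 8q²−117qc−96q+70c²+60c.
The cofactor groups again: 8q²−117qc−96q+70c²+60c = 8q(q−14c−12) − 5c(q−14c−12); both groups contain (q−14c−12), giving (8q−5c)(q−14c−12).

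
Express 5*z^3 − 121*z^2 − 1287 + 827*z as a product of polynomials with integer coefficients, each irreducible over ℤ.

By the rational root theorem, z = 13 is a root, so (z − 13) divides it; the quotient is 5*z^2 − 56*z + 99.
The remaining quadratic factors as (5*z − 11)(z − 9).

(5*z − 11)*(z − 13)*(z − 9)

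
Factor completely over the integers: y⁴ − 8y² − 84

(y² + 6)(y² − 14)

Substitute u = y² to get a quadratic in u, then factor.
y² − 14 is irreducible over ℤ (14 is not a perfect square).
y² + 6 is irreducible over ℤ (always positive, so no real roots).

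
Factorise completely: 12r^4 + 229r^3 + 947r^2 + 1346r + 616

By the rational root theorem, r = −1 is a root, giving the factor (r + 1) and quotient 12r^3 + 217r^2 + 730r + 616.
Next, r = −11/4 is a root, so (4r + 11) is a factor; dividing leaves 3r^2 + 46r + 56.
The remaining quadratic factors as (3r + 4)(r + 14).

(3r + 4)(4r + 11)(r + 1)(r + 14)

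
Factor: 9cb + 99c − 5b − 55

(9c − 5)(b + 11)

Group as (9cb + 99c) + (−5b − 55) = 9c(b + 11) − 5(b + 11).
Both groups share the factor (b + 11).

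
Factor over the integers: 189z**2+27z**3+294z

Pull out the common factor 3z, then factor the remaining trinomial.

3z(3z+14)(3z+7)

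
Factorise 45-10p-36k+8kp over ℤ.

Group as (8kp-36k) + (-10p+45) = 4k(2p-9) - 5(2p-9).
Both groups share the factor (2p-9).

(2p-9)(4k-5)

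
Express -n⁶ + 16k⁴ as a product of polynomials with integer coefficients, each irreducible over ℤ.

Recognize a difference of squares with the parts 4k² and n³.

(4k² + n³)(4k² - n³)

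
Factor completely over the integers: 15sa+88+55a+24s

(3s+11)(5a+8)

Group as (15sa+24s) + (55a+88) = 3s(5a+8) + 11(5a+8).
Both groups share the factor (5a+8).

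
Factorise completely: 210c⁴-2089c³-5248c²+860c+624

Among the possible rational roots, c = -2/7 is a root, so (7c+2) divides it; the quotient is 30c³-307c²-662c+312.
Next, c = 2/5 is a root, so (5c-2) is a factor; dividing leaves 6c²-59c-156.
The remaining quadratic factors as (c-12)(6c+13).

(5c-2)(6c+13)(7c+2)(c-12)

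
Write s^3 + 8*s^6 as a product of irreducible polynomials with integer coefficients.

s^3*(2*s + 1)*(4*s^2 − 2*s + 1)

Every term has a factor of s^3; factoring it out leaves 8*s^3 + 1.
Recognize a sum of cubes with the parts 2*s and 1.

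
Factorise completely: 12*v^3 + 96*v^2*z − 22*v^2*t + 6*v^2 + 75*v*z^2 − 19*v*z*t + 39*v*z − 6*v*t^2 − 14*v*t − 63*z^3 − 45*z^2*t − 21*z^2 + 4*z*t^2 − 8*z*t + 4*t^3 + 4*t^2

Group: 2*v*(6*v^2 + 39*v*z − 14*v*t − 21*z^2 − 8*z*t + 4*t^2) + (3*z + t + 1)*(6*v^2 + 39*v*z − 14*v*t − 21*z^2 − 8*z*t + 4*t^2); both groups contain (6*v^2 + 39*v*z − 14*v*t − 21*z^2 − 8*z*t + 4*t^2), so (2*v + 3*z + t + 1) is a factor with cofactor 6*v^2 + 39*v*z − 14*v*t − 21*z^2 − 8*z*t + 4*t^2.
The cofactor groups again: 6*v^2 + 39*v*z − 14*v*t − 21*z^2 − 8*z*t + 4*t^2 = 6*v*(v + 7*z − 2*t) + (−3*z − 2*t)*(v + 7*z − 2*t); both groups contain (v + 7*z − 2*t), giving (6*v − 3*z − 2*t)*(v + 7*z − 2*t).

(6*v − 3*z − 2*t)*(v + 7*z − 2*t)*(2*v + 3*z + t + 1)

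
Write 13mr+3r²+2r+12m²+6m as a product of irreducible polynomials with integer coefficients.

(3m+r)(4m+3r+2)

Group: 4m(3m+r) + (3r+2)(3m+r); both groups contain (3m+r).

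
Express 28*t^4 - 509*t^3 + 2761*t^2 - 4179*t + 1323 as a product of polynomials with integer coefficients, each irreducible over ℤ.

Testing divisors of the constant over divisors of the leading coefficient, t = 9 is a root, so (t - 9) is a factor; dividing leaves 28*t^3 - 257*t^2 + 448*t - 147.
Then t = 7/4 is a root, giving the factor (4*t - 7) and quotient 7*t^2 - 52*t + 21.
The remaining quadratic factors as (7*t - 3)(t - 7).

(4*t - 7)*(7*t - 3)*(t - 7)*(t - 9)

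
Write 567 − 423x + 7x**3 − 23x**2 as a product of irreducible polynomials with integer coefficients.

By the rational root theorem, x = 9 is a root, so (x − 9) divides it; the quotient is 7x**2 + 40x − 63.
The remaining quadratic factors as (7x − 9)(x + 7).

(7x − 9)(x + 7)(x − 9)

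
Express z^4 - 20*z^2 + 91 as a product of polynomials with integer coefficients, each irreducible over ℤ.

(z^2 - 13)*(z^2 - 7)

Substitute u = z^2 to get a quadratic in u, then factor.
z^2 - 13 is irreducible over ℤ (13 is not a perfect square).
z^2 - 7 is irreducible over ℤ (7 is not a perfect square).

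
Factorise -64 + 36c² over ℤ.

4(3c + 4)(3c - 4)

Pull out the common factor 4; 9c² - 16 is a difference of squares.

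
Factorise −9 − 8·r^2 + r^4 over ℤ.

Substitute u = r^2 to get a quadratic in u, then factor.
r^2 + 1 is irreducible over ℤ (sum of squares).
r^2 − 9 is a difference of squares.

(r + 3)·(r − 3)·(r^2 + 1)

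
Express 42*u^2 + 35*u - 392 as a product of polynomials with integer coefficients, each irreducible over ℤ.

7*(2*u + 7)*(3*u - 8)

Pull out the common factor 7, then factor the remaining trinomial.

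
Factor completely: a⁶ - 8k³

-(2k - a²)(4k² + 2ka² + a⁴)

Recognize a difference of cubes with the parts a² and 2k.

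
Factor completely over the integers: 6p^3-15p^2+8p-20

(2p-5)(3p^2+4)

Group as (6p^3+8p) + (-15p^2-20) = 2p(3p^2+4) - 5(3p^2+4).
Both groups share the factor (3p^2+4).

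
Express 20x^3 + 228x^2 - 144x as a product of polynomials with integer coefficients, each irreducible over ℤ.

Pull out the common factor 4x, then factor the remaining trinomial.

4x(5x - 3)(x + 12)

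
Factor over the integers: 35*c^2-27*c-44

Need a pair with product 35·(-44) = -1540 and sum -27: that's 28 and -55.
Split the middle term: 35*c^2+28*c - 55*c-44 = 7*c*(5*c+4) - 11*(5*c+4).

(5*c+4)*(7*c-11)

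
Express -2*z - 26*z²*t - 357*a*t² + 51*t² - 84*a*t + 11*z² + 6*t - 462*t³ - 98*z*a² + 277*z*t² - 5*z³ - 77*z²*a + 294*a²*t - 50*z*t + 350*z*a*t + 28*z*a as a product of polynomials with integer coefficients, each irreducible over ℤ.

-(z - 3*t)*(z + 14*a + 11*t - 2)*(5*z + 7*a - 14*t - 1)

Group: z*(-5*z² - 7*z*a + 29*z*t + z + 21*a*t - 42*t² - 3*t) + (14*a + 11*t - 2)*(-5*z² - 7*z*a + 29*z*t + z + 21*a*t - 42*t² - 3*t); both groups contain (-5*z² - 7*z*a + 29*z*t + z + 21*a*t - 42*t² - 3*t), so (z + 14*a + 11*t - 2) is a factor with cofactor -5*z² - 7*z*a + 29*z*t + z + 21*a*t - 42*t² - 3*t.
The cofactor groups again: -5*z² - 7*z*a + 29*z*t + z + 21*a*t - 42*t² - 3*t = -z*(5*z + 7*a - 14*t - 1) + 3*t*(5*z + 7*a - 14*t - 1); both groups contain (5*z + 7*a - 14*t - 1), giving -(z - 3*t)*(5*z + 7*a - 14*t - 1).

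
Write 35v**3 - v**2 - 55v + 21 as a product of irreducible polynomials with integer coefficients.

Trying the rational-root candidates, v = 1 is a root, so (v - 1) divides it; the quotient is 35v**2 + 34v - 21.
The remaining quadratic factors as (5v + 7)(7v - 3).

(5v + 7)(7v - 3)(v - 1)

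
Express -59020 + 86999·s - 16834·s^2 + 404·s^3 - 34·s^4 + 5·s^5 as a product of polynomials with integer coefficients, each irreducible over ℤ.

(5·s - 4)·(s - 13)·(s - 5)·(s^2 + 12·s + 227)

Trying the rational-root candidates, s = 4/5 is a root, giving the factor (5·s - 4) and quotient s^4 - 6·s^3 + 76·s^2 - 3306·s + 14755.
Continuing, s = 13 is a root, so (s - 13) is a factor; dividing leaves s^3 + 7·s^2 + 167·s - 1135.
Then s = 5 is a root, giving the factor (s - 5) and quotient s^2 + 12·s + 227.
The quadratic s^2 + 12·s + 227 has discriminant -764 < 0 and is irreducible over ℤ.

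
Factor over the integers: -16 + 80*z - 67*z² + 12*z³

(3*z - 4)*(4*z - 1)*(z - 4)

Testing divisors of the constant over divisors of the leading coefficient, z = 1/4 is a root, so (4*z - 1) is a factor; dividing leaves 3*z² - 16*z + 16.
The remaining quadratic factors as (3*z - 4)(z - 4).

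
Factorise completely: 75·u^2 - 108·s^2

3·(5·u - 6·s)·(5·u + 6·s)

Pull out the common factor 3; 25·u^2 - 36·s^2 is a difference of squares.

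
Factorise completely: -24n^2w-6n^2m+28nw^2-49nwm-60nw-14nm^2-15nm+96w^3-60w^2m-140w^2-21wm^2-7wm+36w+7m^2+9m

-(2n+3w-1)(3n-8w+7m+9)(4w+m)

Group: 4w(-6n^2+7nw-14nm-15n+24w^2-21wm-35w+7m+9) + m(-6n^2+7nw-14nm-15n+24w^2-21wm-35w+7m+9); both groups contain (-6n^2+7nw-14nm-15n+24w^2-21wm-35w+7m+9), so (4w+m) is a factor with cofactor -6n^2+7nw-14nm-15n+24w^2-21wm-35w+7m+9.
The cofactor groups again: -6n^2+7nw-14nm-15n+24w^2-21wm-35w+7m+9 = -2n(3n-8w+7m+9) + (-3w+1)(3n-8w+7m+9); both groups contain (3n-8w+7m+9), giving -(2n+3w-1)(3n-8w+7m+9).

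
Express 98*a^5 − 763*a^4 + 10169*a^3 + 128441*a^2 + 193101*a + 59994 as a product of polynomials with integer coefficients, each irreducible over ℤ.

(2*a + 11)*(7*a + 3)*(7*a + 9)*(a^2 − 15*a + 202)

Trying the rational-root candidates, a = −3/7 is a root, so (7*a + 3) divides it; the quotient is 14*a^4 − 115*a^3 + 1502*a^2 + 17705*a + 19998.
Next, a = −9/7 is a root, so (7*a + 9) is a factor; dividing leaves 2*a^3 − 19*a^2 + 239*a + 2222.
Then a = −11/2 is a root, so (2*a + 11) divides it; the quotient is a^2 − 15*a + 202.
The quadratic a^2 − 15*a + 202 has discriminant −583 < 0 and is irreducible over ℤ.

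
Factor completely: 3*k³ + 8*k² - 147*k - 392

(3*k + 8)*(k + 7)*(k - 7)

Testing divisors of the constant over divisors of the leading coefficient, k = -7 is a root, so (k + 7) divides it; the quotient is 3*k² - 13*k - 56.
The remaining quadratic factors as (3*k + 8)(k - 7).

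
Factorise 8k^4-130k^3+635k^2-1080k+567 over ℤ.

(2k-9)(4k-7)(k-1)(k-9)

Trying the rational-root candidates, k = 1 is a root, giving the factor (k-1) and quotient 8k^3-122k^2+513k-567.
Next, k = 9/2 is a root, so (2k-9) is a factor; dividing leaves 4k^2-43k+63.
The remaining quadratic factors as (k-9)(4k-7).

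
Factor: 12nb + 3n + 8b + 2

(3n + 2)(4b + 1)

Group as (12nb + 3n) + (8b + 2) = 3n(4b + 1) + 2(4b + 1).
Both groups share the factor (4b + 1).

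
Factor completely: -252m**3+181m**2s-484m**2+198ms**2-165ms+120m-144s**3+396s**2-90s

Group: 9m(-28m**2+45ms-60m-18s**2+45s) + (8s-2)(-28m**2+45ms-60m-18s**2+45s); both groups contain (-28m**2+45ms-60m-18s**2+45s), so (9m+8s-2) is a factor with cofactor -28m**2+45ms-60m-18s**2+45s.
The cofactor groups again: -28m**2+45ms-60m-18s**2+45s = -7m(4m-3s) + (6s-15)(4m-3s); both groups contain (4m-3s), giving -(7m-6s+15)(4m-3s).

-(4m-3s)(7m-6s+15)(9m+8s-2)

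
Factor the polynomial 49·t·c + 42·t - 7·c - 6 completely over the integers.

Group as (49·t·c + 42·t) + (-7·c - 6) = 7·t·(7·c + 6) - (7·c + 6).
Both groups share the factor (7·c + 6).

(7·c + 6)·(7·t - 1)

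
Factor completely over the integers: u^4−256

(u+4)*(u−4)*(u^2+16)

Difference of squares twice: with A = u and B = 4, A⁴ − B⁴ = (A² − B²)(A² + B²), and A² − B² factors again.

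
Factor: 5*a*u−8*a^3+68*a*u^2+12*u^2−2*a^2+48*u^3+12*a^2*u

Group: a*(−8*a^2−20*a*u−2*a−12*u^2−3*u) − 4*u*(−8*a^2−20*a*u−2*a−12*u^2−3*u); both groups contain (−8*a^2−20*a*u−2*a−12*u^2−3*u), so (a−4*u) is a factor with cofactor −8*a^2−20*a*u−2*a−12*u^2−3*u.
The cofactor groups again: −8*a^2−20*a*u−2*a−12*u^2−3*u = −2*a*(4*a+4*u+1) − 3*u*(4*a+4*u+1); both groups contain (4*a+4*u+1), giving −(2*a+3*u)*(4*a+4*u+1).

−(2*a+3*u)*(4*a+4*u+1)*(a−4*u)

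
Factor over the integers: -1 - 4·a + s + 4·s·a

(4·a + 1)·(s - 1)

Group as (4·s·a + s) + (-4·a - 1) = s·(4·a + 1) - (4·a + 1).
Both groups share the factor (4·a + 1).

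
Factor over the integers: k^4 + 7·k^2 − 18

(k^2 + 9)·(k^2 − 2)

Substitute u = k^2 to get a quadratic in u, then factor.
k^2 − 2 is irreducible over ℤ (2 is not a perfect square).
k^2 + 9 is irreducible over ℤ (sum of squares).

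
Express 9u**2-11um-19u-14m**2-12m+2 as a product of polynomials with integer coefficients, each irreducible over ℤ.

(u-2m-2)(9u+7m-1)

Group: u(9u+7m-1) + (-2m-2)(9u+7m-1); both groups contain (9u+7m-1).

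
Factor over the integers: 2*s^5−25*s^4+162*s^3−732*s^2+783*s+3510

(2*s+3)*(s−5)*(s−6)*(s^2−3*s+39)

Trying the rational-root candidates, s = 5 is a root, giving the factor (s−5) and quotient 2*s^4−15*s^3+87*s^2−297*s−702.
Continuing, s = 6 is a root, so (s−6) is a factor; dividing leaves 2*s^3−3*s^2+69*s+117.
Continuing, s = −3/2 is a root, so (2*s+3) divides it; the quotient is s^2−3*s+39.
The quadratic s^2−3*s+39 has discriminant −147 < 0 and is irreducible over ℤ.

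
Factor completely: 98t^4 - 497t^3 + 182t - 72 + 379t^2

Among the possible rational roots, t = 4 is a root, so (t - 4) divides it; the quotient is 98t^3 - 105t^2 - 41t + 18.
Next, t = 2/7 is a root, so (7t - 2) divides it; the quotient is 14t^2 - 11t - 9.
The remaining quadratic factors as (2t + 1)(7t - 9).

(2t + 1)(7t - 2)(7t - 9)(t - 4)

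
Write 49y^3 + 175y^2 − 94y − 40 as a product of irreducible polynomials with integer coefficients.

(7y + 2)(7y − 5)(y + 4)

Testing divisors of the constant over divisors of the leading coefficient, y = 5/7 is a root, so (7y − 5) is a factor; dividing leaves 7y^2 + 30y + 8.
The remaining quadratic factors as (7y + 2)(y + 4).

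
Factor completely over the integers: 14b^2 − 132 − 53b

(2b − 11)(7b + 12)

Need a pair with product 14·(−132) = −1848 and sum −53: that's 24 and −77.
Split the middle term: 14b^2 + 24b − 77b − 132 = 2b(7b + 12) − 11(7b + 12).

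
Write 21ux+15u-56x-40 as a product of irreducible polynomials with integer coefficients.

(3u-8)(7x+5)

Group as (21ux+15u) + (-56x-40) = 3u(7x+5) - 8(7x+5).
Both groups share the factor (7x+5).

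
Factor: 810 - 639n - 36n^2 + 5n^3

(5n - 6)(n + 9)(n - 15)

Among the possible rational roots, n = 6/5 is a root, so (5n - 6) divides it; the quotient is n^2 - 6n - 135.
The remaining quadratic factors as (n + 9)(n - 15).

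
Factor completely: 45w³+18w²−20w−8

Group as (45w³−20w) + (18w²−8) = 5w(9w²−4) + 2(9w²−4).
Both groups share the factor (9w²−4).

(3w+2)(3w−2)(5w+2)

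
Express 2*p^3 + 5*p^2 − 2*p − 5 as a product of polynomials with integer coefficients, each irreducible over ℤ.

(2*p + 5)*(p + 1)*(p − 1)

Among the possible rational roots, p = −5/2 is a root, so (2*p + 5) is a factor; dividing leaves p^2 − 1.
The remaining quadratic factors as (p − 1)(p + 1).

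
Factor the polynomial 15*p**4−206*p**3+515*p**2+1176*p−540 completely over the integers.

Trying the rational-root candidates, p = −5/3 is a root, so (3*p+5) divides it; the quotient is 5*p**3−77*p**2+300*p−108.
Next, p = 9 is a root, so (p−9) divides it; the quotient is 5*p**2−32*p+12.
The remaining quadratic factors as (p−6)(5*p−2).

(3*p+5)*(5*p−2)*(p−6)*(p−9)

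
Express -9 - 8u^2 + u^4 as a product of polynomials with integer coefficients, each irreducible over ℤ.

Substitute w = u^2 to get a quadratic in w, then factor.
u^2 - 9 is a difference of squares.
u^2 + 1 is irreducible over ℤ (sum of squares).

(u + 3)(u - 3)(u^2 + 1)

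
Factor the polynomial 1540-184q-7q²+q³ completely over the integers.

Among the possible rational roots, q = -14 is a root, so (q+14) divides it; the quotient is q²-21q+110.
The remaining quadratic factors as (q-10)(q-11).

(q+14)(q-10)(q-11)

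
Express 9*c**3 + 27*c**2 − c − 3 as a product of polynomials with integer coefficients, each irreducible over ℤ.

(3*c + 1)*(3*c − 1)*(c + 3)

Testing divisors of the constant over divisors of the leading coefficient, c = −3 is a root, so (c + 3) is a factor; dividing leaves 9*c**2 − 1.
The remaining quadratic factors as (3*c − 1)(3*c + 1).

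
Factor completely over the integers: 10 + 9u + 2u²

Need a pair with product 2·10 = 20 and sum 9: that's 4 and 5.
Split the middle term: 2u² + 4u + 5u + 10 = 2u(u + 2) + 5(u + 2).

(2u + 5)(u + 2)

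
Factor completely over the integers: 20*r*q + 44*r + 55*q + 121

(4*r + 11)*(5*q + 11)

Group as (20*r*q + 44*r) + (55*q + 121) = 4*r*(5*q + 11) + 11*(5*q + 11).
Both groups share the factor (5*q + 11).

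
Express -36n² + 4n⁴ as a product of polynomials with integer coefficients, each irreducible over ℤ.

Pull out the common factor 4n²; n² - 9 is a difference of squares.

4n²(n + 3)(n - 3)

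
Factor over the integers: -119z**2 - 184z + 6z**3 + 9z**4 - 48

Testing divisors of the constant over divisors of the leading coefficient, z = -1/3 is a root, so (3z + 1) divides it; the quotient is 3z**3 + z**2 - 40z - 48.
Then z = 4 is a root, giving the factor (z - 4) and quotient 3z**2 + 13z + 12.
The remaining quadratic factors as (z + 3)(3z + 4).

(3z + 1)(3z + 4)(z + 3)(z - 4)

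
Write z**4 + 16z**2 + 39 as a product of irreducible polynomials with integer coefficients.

(z**2 + 13)(z**2 + 3)

Substitute u = z**2 to get a quadratic in u, then factor.
z**2 + 13 is irreducible over ℤ (always positive, so no real roots).
z**2 + 3 is irreducible over ℤ (always positive, so no real roots).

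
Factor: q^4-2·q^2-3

(q^2+1)·(q^2-3)

Substitute u = q^2 to get a quadratic in u, then factor.
q^2-3 is irreducible over ℤ (3 is not a perfect square).
q^2+1 is irreducible over ℤ (sum of squares).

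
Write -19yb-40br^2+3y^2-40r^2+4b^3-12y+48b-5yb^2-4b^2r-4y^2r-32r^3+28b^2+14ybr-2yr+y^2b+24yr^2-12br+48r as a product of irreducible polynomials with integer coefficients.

(y-4b-4r)(y-b-2r-4)(b-4r+3)

Group: y(yb-4yr+3y-4b^2+12br-12b+16r^2-12r) + (-b-2r-4)(yb-4yr+3y-4b^2+12br-12b+16r^2-12r); both groups contain (yb-4yr+3y-4b^2+12br-12b+16r^2-12r), so (y-b-2r-4) is a factor with cofactor yb-4yr+3y-4b^2+12br-12b+16r^2-12r.
The cofactor groups again: yb-4yr+3y-4b^2+12br-12b+16r^2-12r = b(y-4b-4r) + (-4r+3)(y-4b-4r); both groups contain (y-4b-4r), giving (b-4r+3)(y-4b-4r).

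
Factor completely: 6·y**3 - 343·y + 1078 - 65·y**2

(2·y + 11)·(3·y - 7)·(y - 14)

Trying the rational-root candidates, y = 7/3 is a root, giving the factor (3·y - 7) and quotient 2·y**2 - 17·y - 154.
The remaining quadratic factors as (y - 14)(2·y + 11).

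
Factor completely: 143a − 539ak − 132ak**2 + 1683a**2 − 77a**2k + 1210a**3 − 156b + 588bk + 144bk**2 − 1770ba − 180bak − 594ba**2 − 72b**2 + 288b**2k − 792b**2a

Group: 6b(−132ba + 48bk − 12b + 121a**2 − 44ak + 11a) + (10a + 3k + 13)(−132ba + 48bk − 12b + 121a**2 − 44ak + 11a); both groups contain (−132ba + 48bk − 12b + 121a**2 − 44ak + 11a), so (6b + 10a + 3k + 13) is a factor with cofactor −132ba + 48bk − 12b + 121a**2 − 44ak + 11a.
The cofactor groups again: −132ba + 48bk − 12b + 121a**2 − 44ak + 11a = −12b(11a − 4k + 1) + 11a(11a − 4k + 1); both groups contain (11a − 4k + 1), giving −(12b − 11a)(11a − 4k + 1).

−(12b − 11a)(6b + 10a + 3k + 13)(11a − 4k + 1)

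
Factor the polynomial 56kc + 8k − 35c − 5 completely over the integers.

Group as (56kc + 8k) + (−35c − 5) = 8k(7c + 1) − 5(7c + 1).
Both groups share the factor (7c + 1).

(7c + 1)(8k − 5)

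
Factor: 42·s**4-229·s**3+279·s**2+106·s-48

(2·s+1)·(3·s-8)·(7·s-2)·(s-3)

By the rational root theorem, s = 3 is a root, so (s-3) is a factor; dividing leaves 42·s**3-103·s**2-30·s+16.
Then s = 8/3 is a root, so (3·s-8) is a factor; dividing leaves 14·s**2+3·s-2.
The remaining quadratic factors as (2·s+1)(7·s-2).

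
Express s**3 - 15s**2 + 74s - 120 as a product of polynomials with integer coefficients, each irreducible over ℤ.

By the rational root theorem, s = 4 is a root, so (s - 4) divides it; the quotient is s**2 - 11s + 30.
The remaining quadratic factors as (s - 6)(s - 5).

(s - 4)(s - 5)(s - 6)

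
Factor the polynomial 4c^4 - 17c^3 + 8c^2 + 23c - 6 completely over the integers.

Trying the rational-root candidates, c = -1 is a root, giving the factor (c + 1) and quotient 4c^3 - 21c^2 + 29c - 6.
Next, c = 2 is a root, so (c - 2) divides it; the quotient is 4c^2 - 13c + 3.
The remaining quadratic factors as (c - 3)(4c - 1).

(4c - 1)(c + 1)(c - 2)(c - 3)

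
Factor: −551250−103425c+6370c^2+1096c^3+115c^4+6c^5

By the rational root theorem, c = −14/3 is a root, so (3c+14) is a factor; dividing leaves 2c^4+29c^3+230c^2+1050c−39375.
Next, c = −15 is a root, so (c+15) is a factor; dividing leaves 2c^3−c^2+245c−2625.
Continuing, c = 15/2 is a root, so (2c−15) divides it; the quotient is c^2+7c+175.
The quadratic c^2+7c+175 has discriminant −651 < 0 and is irreducible over ℤ.

(2c−15)(3c+14)(c+15)(c^2+7c+175)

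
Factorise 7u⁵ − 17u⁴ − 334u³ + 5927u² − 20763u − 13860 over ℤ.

Testing divisors of the constant over divisors of the leading coefficient, u = −11 is a root, so (u + 11) divides it; the quotient is 7u⁴ − 94u³ + 700u² − 1773u − 1260.
Then u = 5 is a root, so (u − 5) is a factor; dividing leaves 7u³ − 59u² + 405u + 252.
Continuing, u = −4/7 is a root, so (7u + 4) divides it; the quotient is u² − 9u + 63.
The quadratic u² − 9u + 63 has discriminant −171 < 0 and is irreducible over ℤ.

(7u + 4)(u + 11)(u − 5)(u² − 9u + 63)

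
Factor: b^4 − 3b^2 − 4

(b + 2)(b − 2)(b^2 + 1)

Substitute u = b^2 to get a quadratic in u, then factor.
b^2 − 4 is a difference of squares.
b^2 + 1 is irreducible over ℤ (sum of squares).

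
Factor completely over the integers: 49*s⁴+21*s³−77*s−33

Group as (49*s⁴−77*s) + (21*s³−33) = 7*s*(7*s³−11) + 3*(7*s³−11).
Both groups share the factor (7*s³−11).

(7*s+3)*(7*s³−11)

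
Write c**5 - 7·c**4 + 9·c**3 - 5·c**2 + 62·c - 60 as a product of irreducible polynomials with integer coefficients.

(c - 1)·(c - 3)·(c - 5)·(c**2 + 2·c + 4)

By the rational root theorem, c = 1 is a root, so (c - 1) is a factor; dividing leaves c**4 - 6·c**3 + 3·c**2 - 2·c + 60.
Continuing, c = 5 is a root, so (c - 5) divides it; the quotient is c**3 - c**2 - 2·c - 12.
Continuing, c = 3 is a root, so (c - 3) is a factor; dividing leaves c**2 + 2·c + 4.
The quadratic c**2 + 2·c + 4 has discriminant -12 < 0 and is irreducible over ℤ.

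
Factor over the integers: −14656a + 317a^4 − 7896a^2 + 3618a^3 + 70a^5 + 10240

Among the possible rational roots, a = 5/2 is a root, giving the factor (2a − 5) and quotient 35a^4 + 246a^3 + 2424a^2 + 2112a − 2048.
Then a = −8/5 is a root, giving the factor (5a + 8) and quotient 7a^3 + 38a^2 + 424a − 256.
Then a = 4/7 is a root, giving the factor (7a − 4) and quotient a^2 + 6a + 64.
The quadratic a^2 + 6a + 64 has discriminant −220 < 0 and is irreducible over ℤ.

(2a − 5)(5a + 8)(7a − 4)(a^2 + 6a + 64)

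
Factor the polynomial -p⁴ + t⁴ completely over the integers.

(t - p)(t + p)(t² + p²)

Write as (t²)² − (p²)², then factor t² - p² once more.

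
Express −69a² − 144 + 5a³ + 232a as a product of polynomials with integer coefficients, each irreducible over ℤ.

Trying the rational-root candidates, a = 9 is a root, so (a − 9) is a factor; dividing leaves 5a² − 24a + 16.
The remaining quadratic factors as (5a − 4)(a − 4).

(5a − 4)(a − 4)(a − 9)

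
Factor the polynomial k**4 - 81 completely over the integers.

Write as (k**2)² − (9)², then factor k**2 - 9 once more.

(k + 3)(k - 3)(k**2 + 9)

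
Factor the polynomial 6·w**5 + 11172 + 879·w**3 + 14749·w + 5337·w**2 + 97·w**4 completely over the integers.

(6·w + 7)·(w + 4)·(w + 7)·(w**2 + 4·w + 57)

Trying the rational-root candidates, w = −7 is a root, giving the factor (w + 7) and quotient 6·w**4 + 55·w**3 + 494·w**2 + 1879·w + 1596.
Then w = −4 is a root, so (w + 4) is a factor; dividing leaves 6·w**3 + 31·w**2 + 370·w + 399.
Next, w = −7/6 is a root, so (6·w + 7) divides it; the quotient is w**2 + 4·w + 57.
The quadratic w**2 + 4·w + 57 has discriminant −212 < 0 and is irreducible over ℤ.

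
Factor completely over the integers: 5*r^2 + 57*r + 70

(5*r + 7)*(r + 10)

Need a pair with product 5·70 = 350 and sum 57: that's 7 and 50.
Split the middle term: 5*r^2 + 7*r + 50*r + 70 = r*(5*r + 7) + 10*(5*r + 7).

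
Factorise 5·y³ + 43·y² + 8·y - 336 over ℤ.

(5·y - 12)·(y + 4)·(y + 7)

Trying the rational-root candidates, y = -7 is a root, so (y + 7) is a factor; dividing leaves 5·y² + 8·y - 48.
The remaining quadratic factors as (5·y - 12)(y + 4).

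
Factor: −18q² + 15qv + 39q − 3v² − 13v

Group: −3q(6q − 3v − 13) + v(6q − 3v − 13); both groups contain (6q − 3v − 13).

−(3q − v)(6q − 3v − 13)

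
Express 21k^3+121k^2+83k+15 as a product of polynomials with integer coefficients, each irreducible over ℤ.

(3k+1)(7k+3)(k+5)

Among the possible rational roots, k = -5 is a root, giving the factor (k+5) and quotient 21k^2+16k+3.
The remaining quadratic factors as (3k+1)(7k+3).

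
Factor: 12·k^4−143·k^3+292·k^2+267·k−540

(3·k+4)·(4·k−5)·(k−3)·(k−9)

Trying the rational-root candidates, k = −4/3 is a root, so (3·k+4) divides it; the quotient is 4·k^3−53·k^2+168·k−135.
Then k = 5/4 is a root, giving the factor (4·k−5) and quotient k^2−12·k+27.
The remaining quadratic factors as (k−3)(k−9).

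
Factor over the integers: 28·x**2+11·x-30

(4·x+5)·(7·x-6)

Need a pair with product 28·(-30) = -840 and sum 11: that's -24 and 35.
Split the middle term: 28·x**2-24·x + 35·x-30 = 4·x·(7·x-6) + 5·(7·x-6).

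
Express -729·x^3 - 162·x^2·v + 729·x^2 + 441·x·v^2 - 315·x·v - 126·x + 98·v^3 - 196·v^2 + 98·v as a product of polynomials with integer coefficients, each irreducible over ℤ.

Group: 9·x·(-81·x^2 - 81·x·v + 81·x - 14·v^2 + 28·v - 14) - 7·v·(-81·x^2 - 81·x·v + 81·x - 14·v^2 + 28·v - 14); both groups contain (-81·x^2 - 81·x·v + 81·x - 14·v^2 + 28·v - 14), so (9·x - 7·v) is a factor with cofactor -81·x^2 - 81·x·v + 81·x - 14·v^2 + 28·v - 14.
The cofactor groups again: -81·x^2 - 81·x·v + 81·x - 14·v^2 + 28·v - 14 = -9·x·(9·x + 2·v - 2) + (-7·v + 7)·(9·x + 2·v - 2); both groups contain (9·x + 2·v - 2), giving -(9·x + 7·v - 7)·(9·x + 2·v - 2).

-(9·x - 7·v)·(9·x + 2·v - 2)·(9·x + 7·v - 7)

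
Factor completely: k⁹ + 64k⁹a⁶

k⁹(4a² + 1)(16a⁴ - 4a² + 1)

Factor out k⁹ first: what remains is 64a⁶ + 1.
Recognize a sum of cubes with the parts 1 and 4a².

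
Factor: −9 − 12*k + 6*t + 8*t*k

Group as (8*t*k + 6*t) + (−12*k − 9) = 2*t*(4*k + 3) − 3*(4*k + 3).
Both groups share the factor (4*k + 3).

(2*t − 3)*(4*k + 3)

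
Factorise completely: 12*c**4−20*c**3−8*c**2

4*c**2*(3*c+1)*(c−2)

Pull out the common factor 4*c**2, then factor the remaining trinomial.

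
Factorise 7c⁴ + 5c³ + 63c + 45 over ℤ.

Group as (7c⁴ + 63c) + (5c³ + 45) = 7c(c³ + 9) + 5(c³ + 9).
Both groups share the factor (c³ + 9).

(7c + 5)(c³ + 9)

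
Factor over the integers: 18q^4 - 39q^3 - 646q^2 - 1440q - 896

Among the possible rational roots, q = -8/3 is a root, so (3q + 8) divides it; the quotient is 6q^3 - 29q^2 - 138q - 112.
Next, q = -2 is a root, giving the factor (q + 2) and quotient 6q^2 - 41q - 56.
The remaining quadratic factors as (q - 8)(6q + 7).

(3q + 8)(6q + 7)(q + 2)(q - 8)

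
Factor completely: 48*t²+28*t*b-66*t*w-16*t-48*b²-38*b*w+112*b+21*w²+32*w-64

(8*t-6*b-7*w+8)*(6*t+8*b-3*w-8)

Group: 8*t*(6*t+8*b-3*w-8) + (-6*b-7*w+8)*(6*t+8*b-3*w-8); both groups contain (6*t+8*b-3*w-8).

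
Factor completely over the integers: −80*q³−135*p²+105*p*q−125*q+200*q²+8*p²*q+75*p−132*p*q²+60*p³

Group: 4*p*(15*p²−13*p*q−15*p−20*q²+25*q) + (4*q−5)*(15*p²−13*p*q−15*p−20*q²+25*q); both groups contain (15*p²−13*p*q−15*p−20*q²+25*q), so (4*p+4*q−5) is a factor with cofactor 15*p²−13*p*q−15*p−20*q²+25*q.
The cofactor groups again: 15*p²−13*p*q−15*p−20*q²+25*q = 5*p*(3*p−5*q) + (4*q−5)*(3*p−5*q); both groups contain (3*p−5*q), giving (5*p+4*q−5)*(3*p−5*q).

(3*p−5*q)*(4*p+4*q−5)*(5*p+4*q−5)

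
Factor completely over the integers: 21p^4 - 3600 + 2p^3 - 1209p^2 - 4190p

(3p + 8)(7p + 10)(p + 5)(p - 9)

Testing divisors of the constant over divisors of the leading coefficient, p = -8/3 is a root, so (3p + 8) divides it; the quotient is 7p^3 - 18p^2 - 355p - 450.
Next, p = -5 is a root, so (p + 5) divides it; the quotient is 7p^2 - 53p - 90.
The remaining quadratic factors as (p - 9)(7p + 10).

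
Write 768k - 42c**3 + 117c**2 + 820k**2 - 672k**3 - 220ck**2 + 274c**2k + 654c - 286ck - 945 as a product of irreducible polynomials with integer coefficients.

Group: 7c(-6c**2 + 46ck + 9c - 84k**2 + 8k + 105) + (8k - 9)(-6c**2 + 46ck + 9c - 84k**2 + 8k + 105); both groups contain (-6c**2 + 46ck + 9c - 84k**2 + 8k + 105), so (7c + 8k - 9) is a factor with cofactor -6c**2 + 46ck + 9c - 84k**2 + 8k + 105.
The cofactor groups again: -6c**2 + 46ck + 9c - 84k**2 + 8k + 105 = -2c(3c - 14k - 15) + (6k - 7)(3c - 14k - 15); both groups contain (3c - 14k - 15), giving -(2c - 6k + 7)(3c - 14k - 15).

-(2c - 6k + 7)(3c - 14k - 15)(7c + 8k - 9)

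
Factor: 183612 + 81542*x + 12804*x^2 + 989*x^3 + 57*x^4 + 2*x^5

Testing divisors of the constant over divisors of the leading coefficient, x = -6 is a root, giving the factor (x + 6) and quotient 2*x^4 + 45*x^3 + 719*x^2 + 8490*x + 30602.
Next, x = -13 is a root, so (x + 13) is a factor; dividing leaves 2*x^3 + 19*x^2 + 472*x + 2354.
Continuing, x = -11/2 is a root, giving the factor (2*x + 11) and quotient x^2 + 4*x + 214.
The quadratic x^2 + 4*x + 214 has discriminant -840 < 0 and is irreducible over ℤ.

(2*x + 11)*(x + 13)*(x + 6)*(x^2 + 4*x + 214)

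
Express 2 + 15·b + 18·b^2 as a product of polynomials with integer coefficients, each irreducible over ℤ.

Need a pair with product 18·2 = 36 and sum 15: that's 3 and 12.
Split the middle term: 18·b^2 + 3·b + 12·b + 2 = 3·b·(6·b + 1) + 2·(6·b + 1).

(3·b + 2)·(6·b + 1)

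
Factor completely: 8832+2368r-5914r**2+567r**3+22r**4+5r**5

(5r-8)(r+1)(r-6)(r**2+11r+184)

Among the possible rational roots, r = 6 is a root, so (r-6) is a factor; dividing leaves 5r**4+52r**3+879r**2-640r-1472.
Continuing, r = -1 is a root, so (r+1) is a factor; dividing leaves 5r**3+47r**2+832r-1472.
Next, r = 8/5 is a root, so (5r-8) is a factor; dividing leaves r**2+11r+184.
The quadratic r**2+11r+184 has discriminant -615 < 0 and is irreducible over ℤ.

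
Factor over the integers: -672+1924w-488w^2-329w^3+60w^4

Trying the rational-root candidates, w = 2/5 is a root, so (5w-2) is a factor; dividing leaves 12w^3-61w^2-122w+336.
Then w = -8/3 is a root, giving the factor (3w+8) and quotient 4w^2-31w+42.
The remaining quadratic factors as (w-6)(4w-7).

(3w+8)(4w-7)(5w-2)(w-6)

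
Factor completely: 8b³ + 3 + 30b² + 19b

Trying the rational-root candidates, b = -3 is a root, so (b + 3) divides it; the quotient is 8b² + 6b + 1.
The remaining quadratic factors as (4b + 1)(2b + 1).

(2b + 1)(4b + 1)(b + 3)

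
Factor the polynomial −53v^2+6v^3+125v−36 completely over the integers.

By the rational root theorem, v = 4 is a root, so (v−4) is a factor; dividing leaves 6v^2−29v+9.
The remaining quadratic factors as (2v−9)(3v−1).

(2v−9)(3v−1)(v−4)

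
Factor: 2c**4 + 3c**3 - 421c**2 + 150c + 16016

Testing divisors of the constant over divisors of the leading coefficient, c = 8 is a root, so (c - 8) divides it; the quotient is 2c**3 + 19c**2 - 269c - 2002.
Next, c = 11 is a root, so (c - 11) is a factor; dividing leaves 2c**2 + 41c + 182.
The remaining quadratic factors as (2c + 13)(c + 14).

(2c + 13)(c + 14)(c - 11)(c - 8)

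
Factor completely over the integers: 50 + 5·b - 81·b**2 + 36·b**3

(3·b + 2)·(3·b - 5)·(4·b - 5)

Trying the rational-root candidates, b = -2/3 is a root, so (3·b + 2) divides it; the quotient is 12·b**2 - 35·b + 25.
The remaining quadratic factors as (3·b - 5)(4·b - 5).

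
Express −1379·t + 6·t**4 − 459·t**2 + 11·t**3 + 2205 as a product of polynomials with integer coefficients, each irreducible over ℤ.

(6·t − 7)·(t + 5)·(t + 7)·(t − 9)

Trying the rational-root candidates, t = 7/6 is a root, so (6·t − 7) divides it; the quotient is t**3 + 3·t**2 − 73·t − 315.
Continuing, t = 9 is a root, so (t − 9) divides it; the quotient is t**2 + 12·t + 35.
The remaining quadratic factors as (t + 5)(t + 7).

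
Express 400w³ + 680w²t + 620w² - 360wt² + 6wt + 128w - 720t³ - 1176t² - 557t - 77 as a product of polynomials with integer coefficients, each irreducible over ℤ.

(4w - 4t - 1)(10w + 12t + 11)(10w + 15t + 7)

Group: 10w(40w² + 20wt + 18w - 60t² - 43t - 7) + (12t + 11)(40w² + 20wt + 18w - 60t² - 43t - 7); both groups contain (40w² + 20wt + 18w - 60t² - 43t - 7), so (10w + 12t + 11) is a factor with cofactor 40w² + 20wt + 18w - 60t² - 43t - 7.
The cofactor groups again: 40w² + 20wt + 18w - 60t² - 43t - 7 = 4w(10w + 15t + 7) + (-4t - 1)(10w + 15t + 7); both groups contain (10w + 15t + 7), giving (4w - 4t - 1)(10w + 15t + 7).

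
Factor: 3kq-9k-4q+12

Group as (3kq-9k) + (-4q+12) = 3k(q-3) - 4(q-3).
Both groups share the factor (q-3).

(3k-4)(q-3)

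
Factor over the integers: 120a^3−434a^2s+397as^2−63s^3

Group: 5a(24a^2−82as+63s^2) − s(24a^2−82as+63s^2); both groups contain (24a^2−82as+63s^2), so (5a−s) is a factor with cofactor 24a^2−82as+63s^2.
The cofactor groups again: 24a^2−82as+63s^2 = 6a(4a−9s) − 7s(4a−9s); both groups contain (4a−9s), giving (6a−7s)(4a−9s).

(4a−9s)(5a−s)(6a−7s)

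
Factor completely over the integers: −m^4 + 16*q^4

(2*q − m)*(2*q + m)*(4*q^2 + m^2)

Difference of squares twice: with A = 2*q and B = m, A⁴ − B⁴ = (A² − B²)(A² + B²), and A² − B² factors again.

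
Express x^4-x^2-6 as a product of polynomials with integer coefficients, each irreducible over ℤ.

(x^2+2)(x^2-3)

Substitute u = x^2 to get a quadratic in u, then factor.
x^2+2 is irreducible over ℤ (always positive, so no real roots).
x^2-3 is irreducible over ℤ (3 is not a perfect square).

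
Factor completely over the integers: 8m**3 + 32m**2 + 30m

2m(2m + 3)(2m + 5)

Pull out the common factor 2m, then factor the remaining trinomial.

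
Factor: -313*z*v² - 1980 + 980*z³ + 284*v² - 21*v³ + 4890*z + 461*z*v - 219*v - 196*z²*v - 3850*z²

Group: 7*z*(140*z² - 88*z*v - 330*z - 7*v² + 69*v + 180) + (3*v - 11)*(140*z² - 88*z*v - 330*z - 7*v² + 69*v + 180); both groups contain (140*z² - 88*z*v - 330*z - 7*v² + 69*v + 180), so (7*z + 3*v - 11) is a factor with cofactor 140*z² - 88*z*v - 330*z - 7*v² + 69*v + 180.
The cofactor groups again: 140*z² - 88*z*v - 330*z - 7*v² + 69*v + 180 = 10*z*(14*z + v - 12) + (-7*v - 15)*(14*z + v - 12); both groups contain (14*z + v - 12), giving (10*z - 7*v - 15)*(14*z + v - 12).

(10*z - 7*v - 15)*(7*z + 3*v - 11)*(14*z + v - 12)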